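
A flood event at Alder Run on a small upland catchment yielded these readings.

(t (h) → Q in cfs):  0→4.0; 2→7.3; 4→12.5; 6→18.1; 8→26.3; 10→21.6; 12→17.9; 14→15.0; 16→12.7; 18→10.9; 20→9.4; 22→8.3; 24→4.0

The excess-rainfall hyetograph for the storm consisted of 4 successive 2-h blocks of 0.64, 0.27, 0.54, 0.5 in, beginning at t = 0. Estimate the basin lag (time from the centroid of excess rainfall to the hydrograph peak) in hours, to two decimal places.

Centroid of excess rainfall: t_c = Σ P_i·t̄_i / ΣP_i = 3.9231 h (block centres at 1, 3, 5, 7 h).
Hydrograph peak occurs at t = 8 h, so basin lag t_L = 8 − 3.9231 = 4.08 h.

t_L ≈ 4.08 h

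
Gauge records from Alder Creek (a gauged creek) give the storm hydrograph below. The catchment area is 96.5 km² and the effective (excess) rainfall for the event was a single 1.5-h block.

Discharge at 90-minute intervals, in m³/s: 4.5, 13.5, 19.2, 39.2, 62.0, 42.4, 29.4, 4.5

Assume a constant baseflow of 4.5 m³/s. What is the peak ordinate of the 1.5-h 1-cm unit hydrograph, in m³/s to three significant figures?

Direct runoff: 0.0, 9.0, 14.7, 34.7, 57.5, 37.9, 24.9, 0.0 m³/s; ΣQ_DR = 178.7 m³/s, peak = 57.5 m³/s.
Runoff depth d = ΣQ_DR·Δt / A = 178.7 × 5400 / (96.5 km²) = 10.00 mm.
The 1-cm UH is the DRH scaled by (10 mm)/d, so U_p = 57.5 × 10/10.00 = 57.5 m³/s.

U_p ≈ 57.5 m³/s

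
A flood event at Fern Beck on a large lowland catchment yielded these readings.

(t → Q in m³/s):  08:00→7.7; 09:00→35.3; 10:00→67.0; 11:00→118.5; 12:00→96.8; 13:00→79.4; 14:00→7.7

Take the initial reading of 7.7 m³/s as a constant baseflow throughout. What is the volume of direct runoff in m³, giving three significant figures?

V ≈ 1.29 × 10^6 m³

Direct-runoff ordinates (Q − Q_b): 0.0, 27.6, 59.3, 110.8, 89.1, 71.7, 0.0 m³/s.
ΣQ_DR = 358.5 m³/s.
With Δt = 1 h = 3600 s, V = ΣQ_DR · Δt = 358.5 × 3600 = 1.29 × 10^6 m³.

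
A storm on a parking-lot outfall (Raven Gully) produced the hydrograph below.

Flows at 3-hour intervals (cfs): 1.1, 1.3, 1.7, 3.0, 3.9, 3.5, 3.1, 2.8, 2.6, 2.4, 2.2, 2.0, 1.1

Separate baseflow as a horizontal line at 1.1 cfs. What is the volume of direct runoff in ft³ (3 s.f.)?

Direct-runoff ordinates (Q − Q_b): 0.0, 0.2, 0.6, 1.9, 2.8, 2.4, 2.0, 1.7, 1.5, 1.3, 1.1, 0.9, 0.0 cfs.
ΣQ_DR = 16.40 cfs.
With Δt = 3 h = 10800 s, V = ΣQ_DR · Δt = 16.40 × 10800 = 1.77 × 10^5 ft³.

V ≈ 1.77 × 10^5 ft³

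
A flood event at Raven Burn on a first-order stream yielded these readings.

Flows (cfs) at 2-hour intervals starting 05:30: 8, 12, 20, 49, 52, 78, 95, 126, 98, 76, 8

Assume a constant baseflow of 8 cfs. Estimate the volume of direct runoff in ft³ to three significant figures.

Direct-runoff ordinates (Q − Q_b): 0.0, 4.0, 12.0, 41.0, 44.0, 70.0, 87.0, 118.0, 90.0, 68.0, 0.0 cfs.
ΣQ_DR = 534.0 cfs.
With Δt = 2 h = 7200 s, V = ΣQ_DR · Δt = 534.0 × 7200 = 3.84 × 10^6 ft³.

V ≈ 3.84 × 10^6 ft³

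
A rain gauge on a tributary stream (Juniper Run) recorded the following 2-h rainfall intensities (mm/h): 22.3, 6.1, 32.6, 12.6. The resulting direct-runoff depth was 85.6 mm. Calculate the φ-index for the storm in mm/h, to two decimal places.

φ ≈ 8.23 mm/h

Only the 3 blocks with intensity above φ contribute runoff: 22.3, 32.6, 12.6 mm/h.
Σ(I−φ)·Δt = d  ⇒  (22.3+32.6+12.6 − 3φ)·2 = 85.6
φ = (67.50 − 85.6/2) / 3 = 8.23 mm/h.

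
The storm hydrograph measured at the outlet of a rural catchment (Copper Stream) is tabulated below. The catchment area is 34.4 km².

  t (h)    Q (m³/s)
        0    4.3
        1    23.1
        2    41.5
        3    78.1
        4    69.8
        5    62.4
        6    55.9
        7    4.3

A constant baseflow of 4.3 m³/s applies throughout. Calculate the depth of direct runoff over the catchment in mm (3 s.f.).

d ≈ 31.9 mm

Direct runoff: 0.0, 18.8, 37.2, 73.8, 65.5, 58.1, 51.6, 0.0 m³/s; ΣQ_DR = 305.0 m³/s.
V = ΣQ_DR · Δt = 305.0 × 3600 s = 1.098 × 10^6 m³.
Over A = 34.4 km², depth = V / A = 31.9 mm.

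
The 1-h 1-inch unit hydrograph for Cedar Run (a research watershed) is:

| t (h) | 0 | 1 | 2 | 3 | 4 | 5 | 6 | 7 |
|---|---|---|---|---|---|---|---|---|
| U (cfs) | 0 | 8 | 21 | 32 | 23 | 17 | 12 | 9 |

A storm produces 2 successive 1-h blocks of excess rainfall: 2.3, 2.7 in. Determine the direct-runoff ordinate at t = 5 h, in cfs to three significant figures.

Q ≈ 101 cfs

By discrete convolution, Q_j = Σ (P_i / 1 in) · U_{j−i}.
At t = 5 h (j=5): Q = (2.3/1)·17 + (2.7/1)·23 = 101 cfs.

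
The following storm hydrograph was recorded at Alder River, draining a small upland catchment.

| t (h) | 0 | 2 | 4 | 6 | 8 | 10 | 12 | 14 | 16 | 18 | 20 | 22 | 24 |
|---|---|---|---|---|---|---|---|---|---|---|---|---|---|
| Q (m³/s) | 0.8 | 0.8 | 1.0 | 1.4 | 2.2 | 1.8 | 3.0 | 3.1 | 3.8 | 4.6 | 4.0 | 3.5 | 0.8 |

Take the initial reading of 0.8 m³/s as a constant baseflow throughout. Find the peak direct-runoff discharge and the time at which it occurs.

Subtracting baseflow gives direct-runoff ordinates: 0.0, 0.0, 0.2, 0.6, 1.4, 1.0, 2.2, 2.3, 3.0, 3.8, 3.2, 2.7, 0.0 m³/s.
The maximum is 3.8 m³/s, occurring at the reading for t = 18 h.

Q_p = 3.8 m³/s at t = 18 h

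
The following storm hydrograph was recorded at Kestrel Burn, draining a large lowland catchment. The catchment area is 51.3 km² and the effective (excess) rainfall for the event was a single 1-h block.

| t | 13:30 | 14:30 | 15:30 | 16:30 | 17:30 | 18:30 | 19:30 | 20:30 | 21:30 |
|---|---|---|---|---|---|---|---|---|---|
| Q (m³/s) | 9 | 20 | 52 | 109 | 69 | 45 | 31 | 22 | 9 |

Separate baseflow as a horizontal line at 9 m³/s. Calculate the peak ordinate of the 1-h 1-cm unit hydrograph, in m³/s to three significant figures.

Direct runoff: 0.0, 11.0, 43.0, 100.0, 60.0, 36.0, 22.0, 13.0, 0.0 m³/s; ΣQ_DR = 285.0 m³/s, peak = 100.0 m³/s.
Runoff depth d = ΣQ_DR·Δt / A = 285.0 × 3600 / (51.3 km²) = 20.00 mm.
The 1-cm UH is the DRH scaled by (10 mm)/d, so U_p = 100.0 × 10/20.00 = 50.0 m³/s.

U_p ≈ 50.0 m³/s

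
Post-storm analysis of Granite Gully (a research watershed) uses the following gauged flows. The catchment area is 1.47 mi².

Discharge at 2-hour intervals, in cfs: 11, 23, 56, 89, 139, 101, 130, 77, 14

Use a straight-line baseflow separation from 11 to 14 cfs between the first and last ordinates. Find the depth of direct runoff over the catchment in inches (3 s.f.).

d ≈ 1.11 in

Direct runoff: 0.00, 11.62, 44.25, 76.88, 126.50, 88.12, 116.75, 63.38, 0.00 cfs; ΣQ_DR = 527.5 cfs.
V = ΣQ_DR · Δt = 527.5 × 7200 s = 3.798 × 10^6 ft³.
Over A = 1.47 mi², depth = V / A = 1.11 in.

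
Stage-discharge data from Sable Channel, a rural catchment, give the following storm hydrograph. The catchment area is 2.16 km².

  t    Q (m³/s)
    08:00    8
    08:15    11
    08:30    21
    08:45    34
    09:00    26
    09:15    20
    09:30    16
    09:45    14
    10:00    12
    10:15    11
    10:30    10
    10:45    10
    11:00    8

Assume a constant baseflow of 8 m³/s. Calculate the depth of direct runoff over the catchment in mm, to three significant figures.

d ≈ 40.4 mm

Direct runoff: 0.0, 3.0, 13.0, 26.0, 18.0, 12.0, 8.0, 6.0, 4.0, 3.0, 2.0, 2.0, 0.0 m³/s; ΣQ_DR = 97.00 m³/s.
V = ΣQ_DR · Δt = 97.00 × 900 s = 87300 m³.
Over A = 2.16 km², depth = V / A = 40.4 mm.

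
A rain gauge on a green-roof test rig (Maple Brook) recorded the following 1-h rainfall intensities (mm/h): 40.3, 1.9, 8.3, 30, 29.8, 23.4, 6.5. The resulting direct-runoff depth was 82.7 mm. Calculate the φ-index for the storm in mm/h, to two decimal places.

Only the 4 blocks with intensity above φ contribute runoff: 40.3, 30, 29.8, 23.4 mm/h.
Σ(I−φ)·Δt = d  ⇒  (40.3+30+29.8+23.4 − 4φ)·1 = 82.7
φ = (123.5 − 82.7/1) / 4 = 10.20 mm/h.

φ ≈ 10.20 mm/h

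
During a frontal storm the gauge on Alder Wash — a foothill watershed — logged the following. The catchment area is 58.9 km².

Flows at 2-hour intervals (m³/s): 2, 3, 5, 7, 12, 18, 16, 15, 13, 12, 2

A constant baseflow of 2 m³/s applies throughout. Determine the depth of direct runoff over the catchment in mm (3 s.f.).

d ≈ 10.1 mm

Direct runoff: 0.0, 1.0, 3.0, 5.0, 10.0, 16.0, 14.0, 13.0, 11.0, 10.0, 0.0 m³/s; ΣQ_DR = 83.00 m³/s.
V = ΣQ_DR · Δt = 83.00 × 7200 s = 5.976 × 10^5 m³.
Over A = 58.9 km², depth = V / A = 10.1 mm.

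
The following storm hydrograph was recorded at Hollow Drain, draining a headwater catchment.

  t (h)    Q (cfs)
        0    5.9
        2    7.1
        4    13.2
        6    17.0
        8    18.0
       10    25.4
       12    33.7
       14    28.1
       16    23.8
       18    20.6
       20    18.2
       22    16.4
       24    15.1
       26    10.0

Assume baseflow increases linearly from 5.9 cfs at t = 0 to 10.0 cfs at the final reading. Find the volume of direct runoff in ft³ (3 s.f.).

V ≈ 1.02 × 10^6 ft³

Direct-runoff ordinates (Q − Q_b): 0.00, 0.88, 6.67, 10.15, 10.84, 17.92, 25.91, 19.99, 15.38, 11.86, 9.15, 7.03, 5.42, 0.00 cfs.
ΣQ_DR = 141.2 cfs.
With Δt = 2 h = 7200 s, V = ΣQ_DR · Δt = 141.2 × 7200 = 1.02 × 10^6 ft³.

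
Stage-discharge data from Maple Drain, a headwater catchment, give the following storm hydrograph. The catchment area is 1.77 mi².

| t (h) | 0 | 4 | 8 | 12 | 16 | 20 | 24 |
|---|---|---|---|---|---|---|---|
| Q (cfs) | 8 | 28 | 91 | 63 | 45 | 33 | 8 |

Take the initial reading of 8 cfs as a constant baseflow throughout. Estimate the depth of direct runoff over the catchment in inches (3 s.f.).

d ≈ 0.770 in

Direct runoff: 0.0, 20.0, 83.0, 55.0, 37.0, 25.0, 0.0 cfs; ΣQ_DR = 220.0 cfs.
V = ΣQ_DR · Δt = 220.0 × 14400 s = 3.168 × 10^6 ft³.
Over A = 1.77 mi², depth = V / A = 0.770 in.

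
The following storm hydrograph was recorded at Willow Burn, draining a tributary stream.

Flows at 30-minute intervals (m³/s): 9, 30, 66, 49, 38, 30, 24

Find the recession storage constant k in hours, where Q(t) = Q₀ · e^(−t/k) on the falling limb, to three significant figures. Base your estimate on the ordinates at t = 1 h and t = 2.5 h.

On the falling limb, Q drops from 66 to 30 m³/s between t = 1 h and t = 2.5 h (Δt = 1.5 h).
k = −Δt / ln(Q₂/Q₁) = −1.5 / ln(30/66) = 1.90 h.

k ≈ 1.90 h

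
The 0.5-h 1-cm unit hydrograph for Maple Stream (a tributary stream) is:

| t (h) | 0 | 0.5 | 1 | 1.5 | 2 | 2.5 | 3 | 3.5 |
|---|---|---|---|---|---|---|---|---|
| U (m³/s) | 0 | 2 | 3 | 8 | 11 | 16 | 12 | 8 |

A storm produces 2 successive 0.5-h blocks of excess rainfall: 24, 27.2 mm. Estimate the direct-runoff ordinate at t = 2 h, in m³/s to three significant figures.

Q ≈ 48.2 m³/s

By discrete convolution, Q_j = Σ (P_i / 10 mm) · U_{j−i}.
At t = 2 h (j=4): Q = (24/10)·11 + (27.2/10)·8 = 48.2 m³/s.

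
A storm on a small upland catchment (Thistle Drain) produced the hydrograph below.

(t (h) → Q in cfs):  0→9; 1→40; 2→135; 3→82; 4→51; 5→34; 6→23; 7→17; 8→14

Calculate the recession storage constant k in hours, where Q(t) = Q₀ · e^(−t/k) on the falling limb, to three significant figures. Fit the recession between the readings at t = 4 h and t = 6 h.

k ≈ 2.51 h

On the falling limb, Q drops from 51 to 23 cfs between t = 4 h and t = 6 h (Δt = 2 h).
k = −Δt / ln(Q₂/Q₁) = −2 / ln(23/51) = 2.51 h.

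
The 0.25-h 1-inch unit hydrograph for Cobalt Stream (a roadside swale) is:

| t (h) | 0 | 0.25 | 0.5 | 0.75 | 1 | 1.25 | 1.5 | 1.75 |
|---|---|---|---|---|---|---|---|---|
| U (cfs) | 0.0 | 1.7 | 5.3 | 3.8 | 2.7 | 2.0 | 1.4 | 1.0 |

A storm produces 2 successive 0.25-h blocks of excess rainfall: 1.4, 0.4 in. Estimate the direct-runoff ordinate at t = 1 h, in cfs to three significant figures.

Q ≈ 5.30 cfs

By discrete convolution, Q_j = Σ (P_i / 1 in) · U_{j−i}.
At t = 1 h (j=4): Q = (1.4/1)·2.7 + (0.4/1)·3.8 = 5.30 cfs.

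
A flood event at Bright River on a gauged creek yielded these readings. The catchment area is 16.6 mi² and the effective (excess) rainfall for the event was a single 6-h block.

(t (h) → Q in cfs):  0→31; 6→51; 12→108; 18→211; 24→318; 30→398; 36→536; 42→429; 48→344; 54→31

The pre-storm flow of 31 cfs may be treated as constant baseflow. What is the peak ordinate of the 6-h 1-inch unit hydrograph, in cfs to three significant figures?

U_p ≈ 420 cfs

Direct runoff: 0.0, 20.0, 77.0, 180.0, 287.0, 367.0, 505.0, 398.0, 313.0, 0.0 cfs; ΣQ_DR = 2147 cfs, peak = 505.0 cfs.
Runoff depth d = ΣQ_DR·Δt / A = 2147 × 21600 / (16.6 mi²) = 1.203 in.
The 1-inch UH is the DRH scaled by (1 in)/d, so U_p = 505.0 × 1/1.203 = 420 cfs.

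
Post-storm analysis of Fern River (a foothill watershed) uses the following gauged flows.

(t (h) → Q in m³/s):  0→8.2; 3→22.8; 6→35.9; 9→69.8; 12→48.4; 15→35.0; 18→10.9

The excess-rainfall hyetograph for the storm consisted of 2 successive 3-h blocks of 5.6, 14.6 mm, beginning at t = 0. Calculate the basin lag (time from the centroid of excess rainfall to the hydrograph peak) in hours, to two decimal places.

Centroid of excess rainfall: t_c = Σ P_i·t̄_i / ΣP_i = 3.6683 h (block centres at 1.5, 4.5 h).
Hydrograph peak occurs at t = 9 h, so basin lag t_L = 9 − 3.6683 = 5.33 h.

t_L ≈ 5.33 h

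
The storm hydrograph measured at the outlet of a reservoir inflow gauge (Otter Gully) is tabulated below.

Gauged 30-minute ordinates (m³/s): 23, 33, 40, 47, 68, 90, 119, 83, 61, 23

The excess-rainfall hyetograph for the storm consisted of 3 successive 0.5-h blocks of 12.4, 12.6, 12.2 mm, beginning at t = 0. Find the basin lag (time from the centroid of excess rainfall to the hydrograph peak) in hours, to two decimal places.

t_L ≈ 2.25 h

Centroid of excess rainfall: t_c = Σ P_i·t̄_i / ΣP_i = 0.7473 h (block centres at 0.25, 0.75, 1.25 h).
Hydrograph peak occurs at t = 3 h, so basin lag t_L = 3 − 0.7473 = 2.25 h.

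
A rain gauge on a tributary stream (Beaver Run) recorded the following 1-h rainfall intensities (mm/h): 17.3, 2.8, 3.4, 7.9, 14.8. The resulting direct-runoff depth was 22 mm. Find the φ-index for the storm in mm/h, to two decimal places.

Only the 3 blocks with intensity above φ contribute runoff: 17.3, 7.9, 14.8 mm/h.
Σ(I−φ)·Δt = d  ⇒  (17.3+7.9+14.8 − 3φ)·1 = 22
φ = (40.00 − 22/1) / 3 = 6.00 mm/h.

φ ≈ 6.00 mm/h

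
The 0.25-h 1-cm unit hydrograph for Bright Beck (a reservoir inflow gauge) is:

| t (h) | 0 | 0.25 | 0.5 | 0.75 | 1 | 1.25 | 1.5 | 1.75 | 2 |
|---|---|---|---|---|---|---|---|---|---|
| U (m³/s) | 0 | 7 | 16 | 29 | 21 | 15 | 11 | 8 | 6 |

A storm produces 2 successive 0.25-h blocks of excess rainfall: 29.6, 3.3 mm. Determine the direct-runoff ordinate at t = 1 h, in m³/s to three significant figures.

By discrete convolution, Q_j = Σ (P_i / 10 mm) · U_{j−i}.
At t = 1 h (j=4): Q = (29.6/10)·21 + (3.3/10)·29 = 71.7 m³/s.

Q ≈ 71.7 m³/s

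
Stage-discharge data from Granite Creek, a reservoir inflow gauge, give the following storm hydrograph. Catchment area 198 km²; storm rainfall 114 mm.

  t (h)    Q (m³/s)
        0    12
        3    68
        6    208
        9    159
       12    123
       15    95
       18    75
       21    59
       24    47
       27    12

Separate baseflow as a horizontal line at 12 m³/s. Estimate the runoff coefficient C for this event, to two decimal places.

ΣQ_DR = 738.0 m³/s; V = ΣQ_DR·Δt = 7.970 × 10^6 m³.
Runoff depth d = V / A = 40.25 mm.
C = d / P = 40.25 / 114 = 0.35.

C ≈ 0.35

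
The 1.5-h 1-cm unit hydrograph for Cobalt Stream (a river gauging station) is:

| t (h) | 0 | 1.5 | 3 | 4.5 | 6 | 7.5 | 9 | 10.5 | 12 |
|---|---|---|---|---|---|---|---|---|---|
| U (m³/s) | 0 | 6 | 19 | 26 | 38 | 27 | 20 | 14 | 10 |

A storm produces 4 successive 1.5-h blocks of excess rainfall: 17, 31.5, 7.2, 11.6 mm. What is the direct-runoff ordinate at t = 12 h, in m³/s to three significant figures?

By discrete convolution, Q_j = Σ (P_i / 10 mm) · U_{j−i}.
At t = 12 h (j=8): Q = (17/10)·10 + (31.5/10)·14 + (7.2/10)·20 + (11.6/10)·27 = 107 m³/s.

Q ≈ 107 m³/s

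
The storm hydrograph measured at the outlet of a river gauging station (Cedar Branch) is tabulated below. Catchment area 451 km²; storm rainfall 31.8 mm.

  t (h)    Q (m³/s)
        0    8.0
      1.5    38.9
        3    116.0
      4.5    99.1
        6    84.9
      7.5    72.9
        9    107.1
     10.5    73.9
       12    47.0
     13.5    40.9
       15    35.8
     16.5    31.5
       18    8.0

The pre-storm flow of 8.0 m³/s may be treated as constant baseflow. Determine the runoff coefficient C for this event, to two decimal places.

ΣQ_DR = 660.0 m³/s; V = ΣQ_DR·Δt = 3.564 × 10^6 m³.
Runoff depth d = V / A = 7.902 mm.
C = d / P = 7.902 / 31.8 = 0.25.

C ≈ 0.25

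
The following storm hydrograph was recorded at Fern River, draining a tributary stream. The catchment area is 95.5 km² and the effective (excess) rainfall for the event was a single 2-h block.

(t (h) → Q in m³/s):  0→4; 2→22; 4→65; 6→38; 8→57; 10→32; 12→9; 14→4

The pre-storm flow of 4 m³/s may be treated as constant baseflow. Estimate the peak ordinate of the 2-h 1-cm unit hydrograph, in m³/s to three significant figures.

U_p ≈ 40.7 m³/s

Direct runoff: 0.0, 18.0, 61.0, 34.0, 53.0, 28.0, 5.0, 0.0 m³/s; ΣQ_DR = 199.0 m³/s, peak = 61.0 m³/s.
Runoff depth d = ΣQ_DR·Δt / A = 199.0 × 7200 / (95.5 km²) = 15.00 mm.
The 1-cm UH is the DRH scaled by (10 mm)/d, so U_p = 61.0 × 10/15.00 = 40.7 m³/s.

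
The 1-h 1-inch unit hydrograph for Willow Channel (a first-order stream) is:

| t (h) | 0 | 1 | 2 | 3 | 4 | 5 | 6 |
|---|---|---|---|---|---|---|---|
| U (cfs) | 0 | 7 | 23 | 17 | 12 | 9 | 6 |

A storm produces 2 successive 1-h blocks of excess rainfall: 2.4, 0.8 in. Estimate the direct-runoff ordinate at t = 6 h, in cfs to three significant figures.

Q ≈ 21.6 cfs

By discrete convolution, Q_j = Σ (P_i / 1 in) · U_{j−i}.
At t = 6 h (j=6): Q = (2.4/1)·6 + (0.8/1)·9 = 21.6 cfs.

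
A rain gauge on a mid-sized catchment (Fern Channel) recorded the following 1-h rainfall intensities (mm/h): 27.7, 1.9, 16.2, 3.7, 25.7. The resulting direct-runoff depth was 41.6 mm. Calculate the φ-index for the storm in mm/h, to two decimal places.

φ ≈ 9.33 mm/h

Only the 3 blocks with intensity above φ contribute runoff: 27.7, 16.2, 25.7 mm/h.
Σ(I−φ)·Δt = d  ⇒  (27.7+16.2+25.7 − 3φ)·1 = 41.6
φ = (69.60 − 41.6/1) / 3 = 9.33 mm/h.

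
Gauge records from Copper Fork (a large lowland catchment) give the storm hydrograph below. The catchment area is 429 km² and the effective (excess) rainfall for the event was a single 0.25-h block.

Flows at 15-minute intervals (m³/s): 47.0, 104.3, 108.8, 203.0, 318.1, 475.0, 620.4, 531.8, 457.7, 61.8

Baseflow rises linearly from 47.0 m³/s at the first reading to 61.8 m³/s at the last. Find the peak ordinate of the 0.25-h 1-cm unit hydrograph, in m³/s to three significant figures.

U_p ≈ 1130 m³/s

Direct runoff: 0.00, 55.66, 58.51, 151.07, 264.52, 419.78, 563.53, 473.29, 397.54, 0.00 m³/s; ΣQ_DR = 2384 m³/s, peak = 563.53 m³/s.
Runoff depth d = ΣQ_DR·Δt / A = 2384 × 900 / (429 km²) = 5.001 mm.
The 1-cm UH is the DRH scaled by (10 mm)/d, so U_p = 563.53 × 10/5.001 = 1130 m³/s.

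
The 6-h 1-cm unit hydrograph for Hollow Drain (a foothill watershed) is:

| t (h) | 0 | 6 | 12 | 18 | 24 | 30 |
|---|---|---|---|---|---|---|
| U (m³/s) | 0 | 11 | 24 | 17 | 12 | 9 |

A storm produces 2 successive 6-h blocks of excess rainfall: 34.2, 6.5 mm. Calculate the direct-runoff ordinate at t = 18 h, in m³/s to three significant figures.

By discrete convolution, Q_j = Σ (P_i / 10 mm) · U_{j−i}.
At t = 18 h (j=3): Q = (34.2/10)·17 + (6.5/10)·24 = 73.7 m³/s.

Q ≈ 73.7 m³/s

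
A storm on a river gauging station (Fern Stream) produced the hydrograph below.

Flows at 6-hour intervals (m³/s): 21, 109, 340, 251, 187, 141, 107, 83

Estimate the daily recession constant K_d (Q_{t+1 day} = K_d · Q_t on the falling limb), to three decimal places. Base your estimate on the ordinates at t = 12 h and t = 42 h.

Between t = 12 h and t = 42 h the flow falls from 340 to 83 m³/s over 5×6 h = 30 h.
Per-interval ratio K = (83/340)^(1/5) = 0.7543; K_d = K^(24/6) = 0.324.

K_d ≈ 0.324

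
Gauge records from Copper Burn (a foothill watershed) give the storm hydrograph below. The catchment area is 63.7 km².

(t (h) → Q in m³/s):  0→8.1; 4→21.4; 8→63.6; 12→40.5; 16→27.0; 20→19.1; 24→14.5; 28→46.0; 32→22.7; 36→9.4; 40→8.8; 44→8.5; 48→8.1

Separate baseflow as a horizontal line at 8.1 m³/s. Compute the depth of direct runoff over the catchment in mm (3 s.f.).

d ≈ 43.5 mm

Direct runoff: 0.0, 13.3, 55.5, 32.4, 18.9, 11.0, 6.4, 37.9, 14.6, 1.3, 0.7, 0.4, 0.0 m³/s; ΣQ_DR = 192.4 m³/s.
V = ΣQ_DR · Δt = 192.4 × 14400 s = 2.771 × 10^6 m³.
Over A = 63.7 km², depth = V / A = 43.5 mm.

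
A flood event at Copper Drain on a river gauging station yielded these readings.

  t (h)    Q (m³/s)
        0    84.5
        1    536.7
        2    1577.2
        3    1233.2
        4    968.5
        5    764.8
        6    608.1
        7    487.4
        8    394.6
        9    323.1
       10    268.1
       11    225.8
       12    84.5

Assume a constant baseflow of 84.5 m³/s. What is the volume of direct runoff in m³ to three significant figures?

Direct-runoff ordinates (Q − Q_b): 0.0, 452.2, 1492.7, 1148.7, 884.0, 680.3, 523.6, 402.9, 310.1, 238.6, 183.6, 141.3, 0.0 m³/s.
ΣQ_DR = 6458 m³/s.
With Δt = 1 h = 3600 s, V = ΣQ_DR · Δt = 6458 × 3600 = 2.32 × 10^7 m³.

V ≈ 2.32 × 10^7 m³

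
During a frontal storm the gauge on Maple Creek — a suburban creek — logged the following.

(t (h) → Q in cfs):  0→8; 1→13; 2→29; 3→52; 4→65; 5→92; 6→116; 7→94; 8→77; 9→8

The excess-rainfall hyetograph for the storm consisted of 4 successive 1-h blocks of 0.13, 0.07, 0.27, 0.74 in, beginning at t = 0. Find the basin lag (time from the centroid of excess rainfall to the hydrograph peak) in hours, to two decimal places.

Centroid of excess rainfall: t_c = Σ P_i·t̄_i / ΣP_i = 2.8388 h (block centres at 0.5, 1.5, 2.5, 3.5 h).
Hydrograph peak occurs at t = 6 h, so basin lag t_L = 6 − 2.8388 = 3.16 h.

t_L ≈ 3.16 h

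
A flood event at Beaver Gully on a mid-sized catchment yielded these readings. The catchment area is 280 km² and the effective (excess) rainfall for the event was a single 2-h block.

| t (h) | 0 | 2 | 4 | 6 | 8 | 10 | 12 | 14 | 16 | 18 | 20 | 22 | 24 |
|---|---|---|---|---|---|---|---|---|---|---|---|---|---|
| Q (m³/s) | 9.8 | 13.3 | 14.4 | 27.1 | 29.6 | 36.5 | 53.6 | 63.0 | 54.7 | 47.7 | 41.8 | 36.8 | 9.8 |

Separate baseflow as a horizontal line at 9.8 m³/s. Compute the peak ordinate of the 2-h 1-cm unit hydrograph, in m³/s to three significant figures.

U_p ≈ 66.6 m³/s

Direct runoff: 0.0, 3.5, 4.6, 17.3, 19.8, 26.7, 43.8, 53.2, 44.9, 37.9, 32.0, 27.0, 0.0 m³/s; ΣQ_DR = 310.7 m³/s, peak = 53.2 m³/s.
Runoff depth d = ΣQ_DR·Δt / A = 310.7 × 7200 / (280 km²) = 7.989 mm.
The 1-cm UH is the DRH scaled by (10 mm)/d, so U_p = 53.2 × 10/7.989 = 66.6 m³/s.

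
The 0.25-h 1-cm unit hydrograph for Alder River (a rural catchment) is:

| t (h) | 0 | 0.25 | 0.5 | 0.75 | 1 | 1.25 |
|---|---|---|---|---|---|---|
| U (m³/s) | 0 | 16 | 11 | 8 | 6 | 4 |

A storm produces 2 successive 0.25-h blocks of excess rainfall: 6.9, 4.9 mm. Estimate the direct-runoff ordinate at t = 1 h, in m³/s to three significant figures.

By discrete convolution, Q_j = Σ (P_i / 10 mm) · U_{j−i}.
At t = 1 h (j=4): Q = (6.9/10)·6 + (4.9/10)·8 = 8.06 m³/s.

Q ≈ 8.06 m³/s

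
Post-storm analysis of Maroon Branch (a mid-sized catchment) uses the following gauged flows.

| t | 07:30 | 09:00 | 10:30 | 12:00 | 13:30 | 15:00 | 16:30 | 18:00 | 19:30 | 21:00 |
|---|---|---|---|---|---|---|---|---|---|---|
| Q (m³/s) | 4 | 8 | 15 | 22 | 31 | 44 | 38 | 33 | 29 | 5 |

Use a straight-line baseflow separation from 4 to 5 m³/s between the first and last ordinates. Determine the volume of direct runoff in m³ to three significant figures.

Direct-runoff ordinates (Q − Q_b): 0.00, 3.89, 10.78, 17.67, 26.56, 39.44, 33.33, 28.22, 24.11, 0.00 m³/s.
ΣQ_DR = 184.0 m³/s.
With Δt = 1.5 h = 5400 s, V = ΣQ_DR · Δt = 184.0 × 5400 = 9.94 × 10^5 m³.

V ≈ 9.94 × 10^5 m³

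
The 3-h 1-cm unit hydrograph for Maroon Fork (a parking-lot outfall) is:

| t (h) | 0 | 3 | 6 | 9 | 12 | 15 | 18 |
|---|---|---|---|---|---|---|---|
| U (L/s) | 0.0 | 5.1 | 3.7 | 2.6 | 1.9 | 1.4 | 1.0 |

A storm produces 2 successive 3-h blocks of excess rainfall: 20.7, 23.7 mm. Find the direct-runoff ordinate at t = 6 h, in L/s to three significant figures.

Q ≈ 19.7 L/s

By discrete convolution, Q_j = Σ (P_i / 10 mm) · U_{j−i}.
At t = 6 h (j=2): Q = (20.7/10)·3.7 + (23.7/10)·5.1 = 19.7 L/s.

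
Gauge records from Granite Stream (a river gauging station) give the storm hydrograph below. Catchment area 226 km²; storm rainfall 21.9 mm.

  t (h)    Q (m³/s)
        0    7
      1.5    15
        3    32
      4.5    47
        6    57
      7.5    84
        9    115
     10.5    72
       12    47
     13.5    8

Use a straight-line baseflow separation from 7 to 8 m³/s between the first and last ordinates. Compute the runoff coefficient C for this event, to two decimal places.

C ≈ 0.45

ΣQ_DR = 409.0 m³/s; V = ΣQ_DR·Δt = 2.209 × 10^6 m³.
Runoff depth d = V / A = 9.773 mm.
C = d / P = 9.773 / 21.9 = 0.45.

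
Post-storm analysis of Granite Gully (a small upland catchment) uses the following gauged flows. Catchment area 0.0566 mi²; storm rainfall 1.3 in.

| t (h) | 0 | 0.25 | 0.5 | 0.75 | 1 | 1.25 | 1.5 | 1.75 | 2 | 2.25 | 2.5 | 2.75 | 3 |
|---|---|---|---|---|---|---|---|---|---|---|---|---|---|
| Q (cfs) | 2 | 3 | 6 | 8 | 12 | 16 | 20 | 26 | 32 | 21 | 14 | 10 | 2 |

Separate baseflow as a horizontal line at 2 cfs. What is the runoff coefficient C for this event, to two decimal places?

C ≈ 0.77

ΣQ_DR = 146.0 cfs; V = ΣQ_DR·Δt = 1.314 × 10^5 ft³.
Runoff depth d = V / A = 0.9993 in.
C = d / P = 0.9993 / 1.3 = 0.77.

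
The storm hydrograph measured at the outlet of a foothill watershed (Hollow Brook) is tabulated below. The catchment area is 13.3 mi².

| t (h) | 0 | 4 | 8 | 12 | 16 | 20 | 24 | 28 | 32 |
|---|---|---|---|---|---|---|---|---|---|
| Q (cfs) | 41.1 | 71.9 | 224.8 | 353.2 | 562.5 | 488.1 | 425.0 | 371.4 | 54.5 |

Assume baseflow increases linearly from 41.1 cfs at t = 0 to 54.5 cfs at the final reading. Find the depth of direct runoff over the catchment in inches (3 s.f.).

d ≈ 1.01 in

Direct runoff: 0.00, 29.12, 180.35, 307.07, 514.70, 438.62, 373.85, 318.57, 0.00 cfs; ΣQ_DR = 2162 cfs.
V = ΣQ_DR · Δt = 2162 × 14400 s = 3.114 × 10^7 ft³.
Over A = 13.3 mi², depth = V / A = 1.01 in.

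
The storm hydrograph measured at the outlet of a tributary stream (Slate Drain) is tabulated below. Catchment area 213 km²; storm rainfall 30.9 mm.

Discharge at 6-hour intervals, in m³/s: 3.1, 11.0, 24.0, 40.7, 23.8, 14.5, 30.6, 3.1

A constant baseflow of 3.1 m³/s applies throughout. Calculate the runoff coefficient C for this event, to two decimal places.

ΣQ_DR = 126.0 m³/s; V = ΣQ_DR·Δt = 2.722 × 10^6 m³.
Runoff depth d = V / A = 12.78 mm.
C = d / P = 12.78 / 30.9 = 0.41.

C ≈ 0.41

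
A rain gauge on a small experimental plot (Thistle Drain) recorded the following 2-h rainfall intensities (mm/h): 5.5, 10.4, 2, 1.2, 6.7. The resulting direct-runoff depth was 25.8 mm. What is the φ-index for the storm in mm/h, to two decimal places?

Only the 3 blocks with intensity above φ contribute runoff: 5.5, 10.4, 6.7 mm/h.
Σ(I−φ)·Δt = d  ⇒  (5.5+10.4+6.7 − 3φ)·2 = 25.8
φ = (22.60 − 25.8/2) / 3 = 3.23 mm/h.

φ ≈ 3.23 mm/h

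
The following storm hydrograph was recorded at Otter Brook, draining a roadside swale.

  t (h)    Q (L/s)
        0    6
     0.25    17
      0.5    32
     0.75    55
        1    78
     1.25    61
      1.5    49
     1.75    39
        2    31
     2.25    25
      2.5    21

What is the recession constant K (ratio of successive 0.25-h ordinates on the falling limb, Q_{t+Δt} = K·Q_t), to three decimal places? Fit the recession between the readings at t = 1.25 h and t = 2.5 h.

K ≈ 0.808

Using the recession-limb readings at t = 1.25 h and t = 2.5 h: Q falls from 61 to 21 L/s over 5 intervals.
K = (Q₂/Q₁)^(1/5) = (21/61)^(1/5) = 0.808.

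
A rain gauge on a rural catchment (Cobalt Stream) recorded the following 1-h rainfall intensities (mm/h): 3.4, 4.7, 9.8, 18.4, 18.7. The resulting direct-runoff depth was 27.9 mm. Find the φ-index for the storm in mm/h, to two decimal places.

Only the 3 blocks with intensity above φ contribute runoff: 9.8, 18.4, 18.7 mm/h.
Σ(I−φ)·Δt = d  ⇒  (9.8+18.4+18.7 − 3φ)·1 = 27.9
φ = (46.90 − 27.9/1) / 3 = 6.33 mm/h.

φ ≈ 6.33 mm/h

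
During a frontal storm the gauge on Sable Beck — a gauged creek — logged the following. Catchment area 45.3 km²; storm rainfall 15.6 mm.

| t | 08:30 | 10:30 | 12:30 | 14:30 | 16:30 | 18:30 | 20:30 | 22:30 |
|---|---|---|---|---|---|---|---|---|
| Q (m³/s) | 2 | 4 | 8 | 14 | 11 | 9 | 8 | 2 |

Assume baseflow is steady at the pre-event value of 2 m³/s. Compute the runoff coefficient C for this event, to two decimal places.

ΣQ_DR = 42.00 m³/s; V = ΣQ_DR·Δt = 3.024 × 10^5 m³.
Runoff depth d = V / A = 6.675 mm.
C = d / P = 6.675 / 15.6 = 0.43.

C ≈ 0.43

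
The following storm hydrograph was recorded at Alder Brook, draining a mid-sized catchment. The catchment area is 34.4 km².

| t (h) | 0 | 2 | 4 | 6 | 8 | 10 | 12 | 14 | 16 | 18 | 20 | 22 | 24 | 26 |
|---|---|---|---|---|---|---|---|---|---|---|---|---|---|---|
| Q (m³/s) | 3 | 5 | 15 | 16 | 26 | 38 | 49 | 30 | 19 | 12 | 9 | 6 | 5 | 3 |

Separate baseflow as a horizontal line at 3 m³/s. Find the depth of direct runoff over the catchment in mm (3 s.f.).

Direct runoff: 0.0, 2.0, 12.0, 13.0, 23.0, 35.0, 46.0, 27.0, 16.0, 9.0, 6.0, 3.0, 2.0, 0.0 m³/s; ΣQ_DR = 194.0 m³/s.
V = ΣQ_DR · Δt = 194.0 × 7200 s = 1.397 × 10^6 m³.
Over A = 34.4 km², depth = V / A = 40.6 mm.

d ≈ 40.6 mm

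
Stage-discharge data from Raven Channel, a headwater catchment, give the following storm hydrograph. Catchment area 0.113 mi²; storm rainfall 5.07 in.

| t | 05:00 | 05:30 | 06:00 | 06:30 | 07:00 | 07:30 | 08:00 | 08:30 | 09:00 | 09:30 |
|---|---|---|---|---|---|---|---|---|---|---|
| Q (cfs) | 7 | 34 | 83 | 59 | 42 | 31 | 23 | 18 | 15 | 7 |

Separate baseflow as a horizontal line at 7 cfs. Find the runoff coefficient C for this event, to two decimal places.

ΣQ_DR = 249.0 cfs; V = ΣQ_DR·Δt = 4.482 × 10^5 ft³.
Runoff depth d = V / A = 1.707 in.
C = d / P = 1.707 / 5.07 = 0.34.

C ≈ 0.34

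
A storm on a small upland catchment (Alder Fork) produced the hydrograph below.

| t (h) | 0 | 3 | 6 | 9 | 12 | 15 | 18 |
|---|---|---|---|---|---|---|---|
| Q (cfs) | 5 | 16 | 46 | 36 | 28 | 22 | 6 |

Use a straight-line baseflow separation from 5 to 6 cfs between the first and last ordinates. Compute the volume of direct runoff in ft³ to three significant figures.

Direct-runoff ordinates (Q − Q_b): 0.00, 10.83, 40.67, 30.50, 22.33, 16.17, 0.00 cfs.
ΣQ_DR = 120.5 cfs.
With Δt = 3 h = 10800 s, V = ΣQ_DR · Δt = 120.5 × 10800 = 1.30 × 10^6 ft³.

V ≈ 1.30 × 10^6 ft³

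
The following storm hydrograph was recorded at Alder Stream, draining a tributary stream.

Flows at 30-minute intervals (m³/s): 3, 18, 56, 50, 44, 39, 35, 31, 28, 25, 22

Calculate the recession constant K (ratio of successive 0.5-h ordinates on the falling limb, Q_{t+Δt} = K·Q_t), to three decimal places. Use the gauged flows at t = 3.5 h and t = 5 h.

Using the recession-limb readings at t = 3.5 h and t = 5 h: Q falls from 31 to 22 m³/s over 3 intervals.
K = (Q₂/Q₁)^(1/3) = (22/31)^(1/3) = 0.892.

K ≈ 0.892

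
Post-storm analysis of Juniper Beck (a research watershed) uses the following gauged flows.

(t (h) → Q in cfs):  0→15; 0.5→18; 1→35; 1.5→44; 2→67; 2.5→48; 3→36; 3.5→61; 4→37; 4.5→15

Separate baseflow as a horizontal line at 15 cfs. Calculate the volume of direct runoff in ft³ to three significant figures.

V ≈ 4.07 × 10^5 ft³

Direct-runoff ordinates (Q − Q_b): 0.0, 3.0, 20.0, 29.0, 52.0, 33.0, 21.0, 46.0, 22.0, 0.0 cfs.
ΣQ_DR = 226.0 cfs.
With Δt = 0.5 h = 1800 s, V = ΣQ_DR · Δt = 226.0 × 1800 = 4.07 × 10^5 ft³.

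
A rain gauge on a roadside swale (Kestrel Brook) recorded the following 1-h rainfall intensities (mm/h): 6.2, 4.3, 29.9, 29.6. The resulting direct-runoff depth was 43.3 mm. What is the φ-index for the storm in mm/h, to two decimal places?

Only the 2 blocks with intensity above φ contribute runoff: 29.9, 29.6 mm/h.
Σ(I−φ)·Δt = d  ⇒  (29.9+29.6 − 2φ)·1 = 43.3
φ = (59.50 − 43.3/1) / 2 = 8.10 mm/h.

φ ≈ 8.10 mm/h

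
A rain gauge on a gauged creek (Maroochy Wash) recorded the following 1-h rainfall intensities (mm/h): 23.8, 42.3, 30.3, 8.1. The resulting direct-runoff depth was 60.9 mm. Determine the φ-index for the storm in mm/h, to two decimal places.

φ ≈ 11.83 mm/h

Only the 3 blocks with intensity above φ contribute runoff: 23.8, 42.3, 30.3 mm/h.
Σ(I−φ)·Δt = d  ⇒  (23.8+42.3+30.3 − 3φ)·1 = 60.9
φ = (96.40 − 60.9/1) / 3 = 11.83 mm/h.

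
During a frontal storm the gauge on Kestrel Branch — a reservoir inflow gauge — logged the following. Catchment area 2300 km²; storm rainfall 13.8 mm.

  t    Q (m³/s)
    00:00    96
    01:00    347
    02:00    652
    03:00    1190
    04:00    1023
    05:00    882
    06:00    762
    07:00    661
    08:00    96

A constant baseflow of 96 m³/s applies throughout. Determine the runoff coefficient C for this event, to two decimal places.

C ≈ 0.55

ΣQ_DR = 4845 m³/s; V = ΣQ_DR·Δt = 1.744 × 10^7 m³.
Runoff depth d = V / A = 7.583 mm.
C = d / P = 7.583 / 13.8 = 0.55.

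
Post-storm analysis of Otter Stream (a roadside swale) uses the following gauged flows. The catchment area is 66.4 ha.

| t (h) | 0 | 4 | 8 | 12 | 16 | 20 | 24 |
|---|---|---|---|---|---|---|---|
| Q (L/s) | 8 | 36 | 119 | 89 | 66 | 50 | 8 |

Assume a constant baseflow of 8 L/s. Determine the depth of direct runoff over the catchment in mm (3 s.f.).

d ≈ 6.94 mm

Direct runoff: 0.0, 28.0, 111.0, 81.0, 58.0, 42.0, 0.0 L/s; ΣQ_DR = 320.0 L/s.
V = ΣQ_DR · Δt = 320.0 × 14400 s = 4.608 × 10^6 L.
Over A = 66.4 ha, depth = V / A = 6.94 mm.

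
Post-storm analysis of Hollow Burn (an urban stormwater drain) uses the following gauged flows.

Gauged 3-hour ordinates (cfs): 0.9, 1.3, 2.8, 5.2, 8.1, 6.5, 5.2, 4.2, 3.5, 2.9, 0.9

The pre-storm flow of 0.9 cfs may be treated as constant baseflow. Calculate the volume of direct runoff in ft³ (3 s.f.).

Direct-runoff ordinates (Q − Q_b): 0.0, 0.4, 1.9, 4.3, 7.2, 5.6, 4.3, 3.3, 2.6, 2.0, 0.0 cfs.
ΣQ_DR = 31.60 cfs.
With Δt = 3 h = 10800 s, V = ΣQ_DR · Δt = 31.60 × 10800 = 3.41 × 10^5 ft³.

V ≈ 3.41 × 10^5 ft³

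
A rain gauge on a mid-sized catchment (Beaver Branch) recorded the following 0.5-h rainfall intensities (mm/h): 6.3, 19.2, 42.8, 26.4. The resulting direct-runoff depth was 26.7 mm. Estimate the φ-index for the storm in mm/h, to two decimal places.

φ ≈ 11.67 mm/h

Only the 3 blocks with intensity above φ contribute runoff: 19.2, 42.8, 26.4 mm/h.
Σ(I−φ)·Δt = d  ⇒  (19.2+42.8+26.4 − 3φ)·0.5 = 26.7
φ = (88.40 − 26.7/0.5) / 3 = 11.67 mm/h.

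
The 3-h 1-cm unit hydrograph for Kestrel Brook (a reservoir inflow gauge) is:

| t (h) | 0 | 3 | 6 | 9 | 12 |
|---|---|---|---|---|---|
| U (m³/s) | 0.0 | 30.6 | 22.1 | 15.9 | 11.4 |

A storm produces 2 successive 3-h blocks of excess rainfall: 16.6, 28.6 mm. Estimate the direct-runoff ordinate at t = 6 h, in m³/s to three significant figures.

By discrete convolution, Q_j = Σ (P_i / 10 mm) · U_{j−i}.
At t = 6 h (j=2): Q = (16.6/10)·22.1 + (28.6/10)·30.6 = 124 m³/s.

Q ≈ 124 m³/s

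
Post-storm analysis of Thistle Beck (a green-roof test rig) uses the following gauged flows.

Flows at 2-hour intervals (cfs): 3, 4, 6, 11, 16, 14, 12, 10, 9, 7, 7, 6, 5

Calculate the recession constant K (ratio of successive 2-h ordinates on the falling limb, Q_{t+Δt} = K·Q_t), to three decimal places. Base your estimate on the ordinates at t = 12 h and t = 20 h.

K ≈ 0.874

Using the recession-limb readings at t = 12 h and t = 20 h: Q falls from 12 to 7 cfs over 4 intervals.
K = (Q₂/Q₁)^(1/4) = (7/12)^(1/4) = 0.874.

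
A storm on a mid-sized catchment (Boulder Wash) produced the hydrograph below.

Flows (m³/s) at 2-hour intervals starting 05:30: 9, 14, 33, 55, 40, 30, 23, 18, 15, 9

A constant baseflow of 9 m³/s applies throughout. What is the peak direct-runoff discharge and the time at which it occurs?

Q_p = 46.0 m³/s at t = 11:30

Subtracting baseflow gives direct-runoff ordinates: 0.0, 5.0, 24.0, 46.0, 31.0, 21.0, 14.0, 9.0, 6.0, 0.0 m³/s.
The maximum is 46.0 m³/s, occurring at the reading for t = 11:30.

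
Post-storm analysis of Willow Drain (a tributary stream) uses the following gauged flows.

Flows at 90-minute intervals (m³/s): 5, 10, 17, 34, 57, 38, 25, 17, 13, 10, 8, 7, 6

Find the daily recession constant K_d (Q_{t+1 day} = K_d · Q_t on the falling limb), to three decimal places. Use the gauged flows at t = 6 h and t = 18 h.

K_d ≈ 0.011

Between t = 6 h and t = 18 h the flow falls from 57 to 6 m³/s over 8×1.5 h = 12 h.
Per-interval ratio K = (6/57)^(1/8) = 0.7547; K_d = K^(24/1.5) = 0.011.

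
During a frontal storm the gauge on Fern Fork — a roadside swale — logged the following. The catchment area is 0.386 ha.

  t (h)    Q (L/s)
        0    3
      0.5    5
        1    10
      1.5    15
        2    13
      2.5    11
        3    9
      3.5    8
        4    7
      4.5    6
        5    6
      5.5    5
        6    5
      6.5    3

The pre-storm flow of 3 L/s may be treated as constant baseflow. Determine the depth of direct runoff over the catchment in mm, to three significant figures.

Direct runoff: 0.0, 2.0, 7.0, 12.0, 10.0, 8.0, 6.0, 5.0, 4.0, 3.0, 3.0, 2.0, 2.0, 0.0 L/s; ΣQ_DR = 64.00 L/s.
V = ΣQ_DR · Δt = 64.00 × 1800 s = 1.152 × 10^5 L.
Over A = 0.386 ha, depth = V / A = 29.8 mm.

d ≈ 29.8 mm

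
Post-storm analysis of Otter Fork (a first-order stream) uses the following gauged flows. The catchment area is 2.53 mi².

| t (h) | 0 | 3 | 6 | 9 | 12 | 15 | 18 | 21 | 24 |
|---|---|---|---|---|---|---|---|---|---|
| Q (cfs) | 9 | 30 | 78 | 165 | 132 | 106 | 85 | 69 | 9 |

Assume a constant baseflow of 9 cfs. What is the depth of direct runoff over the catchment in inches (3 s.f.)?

d ≈ 1.11 in

Direct runoff: 0.0, 21.0, 69.0, 156.0, 123.0, 97.0, 76.0, 60.0, 0.0 cfs; ΣQ_DR = 602.0 cfs.
V = ΣQ_DR · Δt = 602.0 × 10800 s = 6.502 × 10^6 ft³.
Over A = 2.53 mi², depth = V / A = 1.11 in.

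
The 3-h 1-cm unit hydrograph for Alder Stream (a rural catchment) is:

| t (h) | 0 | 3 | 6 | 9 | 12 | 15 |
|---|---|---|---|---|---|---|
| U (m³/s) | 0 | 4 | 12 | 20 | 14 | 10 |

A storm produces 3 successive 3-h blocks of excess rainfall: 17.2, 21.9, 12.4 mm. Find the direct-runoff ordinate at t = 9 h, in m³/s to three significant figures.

Q ≈ 65.6 m³/s

By discrete convolution, Q_j = Σ (P_i / 10 mm) · U_{j−i}.
At t = 9 h (j=3): Q = (17.2/10)·20 + (21.9/10)·12 + (12.4/10)·4 = 65.6 m³/s.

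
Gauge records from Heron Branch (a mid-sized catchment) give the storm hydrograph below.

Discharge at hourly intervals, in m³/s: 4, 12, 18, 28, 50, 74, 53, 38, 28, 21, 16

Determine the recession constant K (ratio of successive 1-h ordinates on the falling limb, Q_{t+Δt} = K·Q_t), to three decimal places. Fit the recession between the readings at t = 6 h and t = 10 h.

Using the recession-limb readings at t = 6 h and t = 10 h: Q falls from 53 to 16 m³/s over 4 intervals.
K = (Q₂/Q₁)^(1/4) = (16/53)^(1/4) = 0.741.

K ≈ 0.741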